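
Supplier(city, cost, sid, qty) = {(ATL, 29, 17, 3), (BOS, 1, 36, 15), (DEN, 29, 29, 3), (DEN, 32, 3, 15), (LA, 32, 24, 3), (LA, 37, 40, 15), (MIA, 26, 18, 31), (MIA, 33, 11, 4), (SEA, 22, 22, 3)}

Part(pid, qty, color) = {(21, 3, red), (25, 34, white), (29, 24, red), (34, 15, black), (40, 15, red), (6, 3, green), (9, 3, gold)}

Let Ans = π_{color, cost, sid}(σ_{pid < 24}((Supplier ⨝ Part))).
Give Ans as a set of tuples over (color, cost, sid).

{(gold, 22, 22), (gold, 29, 17), (gold, 29, 29), (gold, 32, 24), (green, 22, 22), (green, 29, 17), (green, 29, 29), (green, 32, 24), (red, 22, 22), (red, 29, 17), (red, 29, 29), (red, 32, 24)}

Joining Supplier and Part on qty yields {(ATL, 29, 17, 3, 21, red), (ATL, 29, 17, 3, 6, green), (ATL, 29, 17, 3, 9, gold), (BOS, 1, 36, 15, 34, black), (BOS, 1, 36, 15, 40, red), (DEN, 29, 29, 3, 21, red), (DEN, 29, 29, 3, 6, green), (DEN, 29, 29, 3, 9, gold), (DEN, 32, 3, 15, 34, black), (DEN, 32, 3, 15, 40, red), (LA, 32, 24, 3, 21, red), (LA, 32, 24, 3, 6, green), (LA, 32, 24, 3, 9, gold), (LA, 37, 40, 15, 34, black), (LA, 37, 40, 15, 40, red), (SEA, 22, 22, 3, 21, red), (SEA, 22, 22, 3, 6, green), (SEA, 22, 22, 3, 9, gold)}.
Filtering on pid < 24 leaves {(ATL, 29, 17, 3, 21, red), (ATL, 29, 17, 3, 6, green), (ATL, 29, 17, 3, 9, gold), (DEN, 29, 29, 3, 21, red), (DEN, 29, 29, 3, 6, green), (DEN, 29, 29, 3, 9, gold), (LA, 32, 24, 3, 21, red), (LA, 32, 24, 3, 6, green), (LA, 32, 24, 3, 9, gold), (SEA, 22, 22, 3, 21, red), (SEA, 22, 22, 3, 6, green), (SEA, 22, 22, 3, 9, gold)}.
Keep only column(s) color, cost, sid: {(gold, 22, 22), (gold, 29, 17), (gold, 29, 29), (gold, 32, 24), (green, 22, 22), (green, 29, 17), (green, 29, 29), (green, 32, 24), (red, 22, 22), (red, 29, 17), (red, 29, 29), (red, 32, 24)}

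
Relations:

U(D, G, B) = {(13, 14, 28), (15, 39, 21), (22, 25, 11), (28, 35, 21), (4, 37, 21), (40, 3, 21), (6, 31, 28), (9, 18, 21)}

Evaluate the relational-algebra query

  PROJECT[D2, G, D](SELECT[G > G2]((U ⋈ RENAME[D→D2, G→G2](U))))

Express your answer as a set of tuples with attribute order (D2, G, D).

{(13, 31, 6), (28, 37, 4), (28, 39, 15), (4, 39, 15), (40, 18, 9), (40, 35, 28), (40, 37, 4), (40, 39, 15), (9, 35, 28), (9, 37, 4), (9, 39, 15)}

ρ[D→D2, G→G2]: schema becomes (D2, G2, B); tuples unchanged.
U ⋈ RENAME[D→D2, G→G2](U) (natural join on B): {(13, 14, 28, 13, 14), (13, 14, 28, 6, 31), (15, 39, 21, 15, 39), (15, 39, 21, 28, 35), (15, 39, 21, 4, 37), (15, 39, 21, 40, 3), (15, 39, 21, 9, 18), (22, 25, 11, 22, 25), (28, 35, 21, 15, 39), (28, 35, 21, 28, 35), (28, 35, 21, 4, 37), (28, 35, 21, 40, 3), (28, 35, 21, 9, 18), (4, 37, 21, 15, 39), (4, 37, 21, 28, 35), (4, 37, 21, 4, 37), (4, 37, 21, 40, 3), (4, 37, 21, 9, 18), (40, 3, 21, 15, 39), (40, 3, 21, 28, 35), (40, 3, 21, 4, 37), (40, 3, 21, 40, 3), (40, 3, 21, 9, 18), (6, 31, 28, 13, 14), (6, 31, 28, 6, 31), (9, 18, 21, 15, 39), (9, 18, 21, 28, 35), (9, 18, 21, 4, 37), (9, 18, 21, 40, 3), (9, 18, 21, 9, 18)}
σ[G > G2]: keep tuples satisfying G > G2 → {(15, 39, 21, 28, 35), (15, 39, 21, 4, 37), (15, 39, 21, 40, 3), (15, 39, 21, 9, 18), (28, 35, 21, 40, 3), (28, 35, 21, 9, 18), (4, 37, 21, 28, 35), (4, 37, 21, 40, 3), (4, 37, 21, 9, 18), (6, 31, 28, 13, 14), (9, 18, 21, 40, 3)}
Keep only column(s) D2, G, D: {(13, 31, 6), (28, 37, 4), (28, 39, 15), (4, 39, 15), (40, 18, 9), (40, 35, 28), (40, 37, 4), (40, 39, 15), (9, 35, 28), (9, 37, 4), (9, 39, 15)}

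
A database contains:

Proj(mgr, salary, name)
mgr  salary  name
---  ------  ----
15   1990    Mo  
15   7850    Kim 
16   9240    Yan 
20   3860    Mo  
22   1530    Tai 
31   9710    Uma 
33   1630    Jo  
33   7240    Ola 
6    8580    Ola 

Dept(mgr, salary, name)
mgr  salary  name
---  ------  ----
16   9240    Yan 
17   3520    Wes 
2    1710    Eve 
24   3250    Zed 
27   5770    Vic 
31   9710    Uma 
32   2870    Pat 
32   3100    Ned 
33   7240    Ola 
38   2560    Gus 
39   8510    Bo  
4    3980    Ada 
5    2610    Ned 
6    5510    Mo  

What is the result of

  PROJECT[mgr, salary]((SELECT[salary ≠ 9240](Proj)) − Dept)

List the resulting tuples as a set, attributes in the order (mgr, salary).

{(15, 1990), (15, 7850), (20, 3860), (22, 1530), (33, 1630), (6, 8580)}

σ[salary ≠ 9240]: keep tuples satisfying salary ≠ 9240 → {(15, 1990, Mo), (15, 7850, Kim), (20, 3860, Mo), (22, 1530, Tai), (31, 9710, Uma), (33, 1630, Jo), (33, 7240, Ola), (6, 8580, Ola)}
Difference: {(15, 1990, Mo), (15, 7850, Kim), (20, 3860, Mo), (22, 1530, Tai), (31, 9710, Uma), (33, 1630, Jo), (33, 7240, Ola), (6, 8580, Ola)} with {(16, 9240, Yan), (17, 3520, Wes), (2, 1710, Eve), (24, 3250, Zed), (27, 5770, Vic), (31, 9710, Uma), (32, 2870, Pat), (32, 3100, Ned), (33, 7240, Ola), (38, 2560, Gus), (39, 8510, Bo), (4, 3980, Ada), (5, 2610, Ned), (6, 5510, Mo)} → {(15, 1990, Mo), (15, 7850, Kim), (20, 3860, Mo), (22, 1530, Tai), (33, 1630, Jo), (6, 8580, Ola)}
Projecting to mgr, salary: {(15, 1990), (15, 7850), (20, 3860), (22, 1530), (33, 1630), (6, 8580)}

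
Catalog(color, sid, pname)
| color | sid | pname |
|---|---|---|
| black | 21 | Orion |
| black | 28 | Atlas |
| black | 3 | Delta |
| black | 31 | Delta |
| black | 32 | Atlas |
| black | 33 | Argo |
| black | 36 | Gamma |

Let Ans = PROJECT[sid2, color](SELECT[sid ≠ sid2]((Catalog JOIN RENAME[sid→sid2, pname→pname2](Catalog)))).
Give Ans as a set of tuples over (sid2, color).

{(21, black), (28, black), (3, black), (31, black), (32, black), (33, black), (36, black)}

ρ[sid→sid2, pname→pname2]: schema becomes (color, sid2, pname2); tuples unchanged.
Natural join on color: {(black, 21, Orion, 21, Orion), (black, 21, Orion, 28, Atlas), (black, 21, Orion, 3, Delta), (black, 21, Orion, 31, Delta), (black, 21, Orion, 32, Atlas), (black, 21, Orion, 33, Argo), (black, 21, Orion, 36, Gamma), (black, 28, Atlas, 21, Orion), (black, 28, Atlas, 28, Atlas), (black, 28, Atlas, 3, Delta), (black, 28, Atlas, 31, Delta), (black, 28, Atlas, 32, Atlas), (black, 28, Atlas, 33, Argo), (black, 28, Atlas, 36, Gamma), (black, 3, Delta, 21, Orion), (black, 3, Delta, 28, Atlas), (black, 3, Delta, 3, Delta), (black, 3, Delta, 31, Delta), (black, 3, Delta, 32, Atlas), (black, 3, Delta, 33, Argo), (black, 3, Delta, 36, Gamma), (black, 31, Delta, 21, Orion), (black, 31, Delta, 28, Atlas), (black, 31, Delta, 3, Delta), (black, 31, Delta, 31, Delta), (black, 31, Delta, 32, Atlas), (black, 31, Delta, 33, Argo), (black, 31, Delta, 36, Gamma), (black, 32, Atlas, 21, Orion), (black, 32, Atlas, 28, Atlas), (black, 32, Atlas, 3, Delta), (black, 32, Atlas, 31, Delta), (black, 32, Atlas, 32, Atlas), (black, 32, Atlas, 33, Argo), (black, 32, Atlas, 36, Gamma), (black, 33, Argo, 21, Orion), (black, 33, Argo, 28, Atlas), (black, 33, Argo, 3, Delta), (black, 33, Argo, 31, Delta), (black, 33, Argo, 32, Atlas), (black, 33, Argo, 33, Argo), (black, 33, Argo, 36, Gamma), (black, 36, Gamma, 21, Orion), (black, 36, Gamma, 28, Atlas), (black, 36, Gamma, 3, Delta), (black, 36, Gamma, 31, Delta), (black, 36, Gamma, 32, Atlas), (black, 36, Gamma, 33, Argo), (black, 36, Gamma, 36, Gamma)}
σ[sid ≠ sid2]: keep tuples satisfying sid ≠ sid2 → {(black, 21, Orion, 28, Atlas), (black, 21, Orion, 3, Delta), (black, 21, Orion, 31, Delta), (black, 21, Orion, 32, Atlas), (black, 21, Orion, 33, Argo), (black, 21, Orion, 36, Gamma), (black, 28, Atlas, 21, Orion), (black, 28, Atlas, 3, Delta), (black, 28, Atlas, 31, Delta), (black, 28, Atlas, 32, Atlas), (black, 28, Atlas, 33, Argo), (black, 28, Atlas, 36, Gamma), (black, 3, Delta, 21, Orion), (black, 3, Delta, 28, Atlas), (black, 3, Delta, 31, Delta), (black, 3, Delta, 32, Atlas), (black, 3, Delta, 33, Argo), (black, 3, Delta, 36, Gamma), (black, 31, Delta, 21, Orion), (black, 31, Delta, 28, Atlas), (black, 31, Delta, 3, Delta), (black, 31, Delta, 32, Atlas), (black, 31, Delta, 33, Argo), (black, 31, Delta, 36, Gamma), (black, 32, Atlas, 21, Orion), (black, 32, Atlas, 28, Atlas), (black, 32, Atlas, 3, Delta), (black, 32, Atlas, 31, Delta), (black, 32, Atlas, 33, Argo), (black, 32, Atlas, 36, Gamma), (black, 33, Argo, 21, Orion), (black, 33, Argo, 28, Atlas), (black, 33, Argo, 3, Delta), (black, 33, Argo, 31, Delta), (black, 33, Argo, 32, Atlas), (black, 33, Argo, 36, Gamma), (black, 36, Gamma, 21, Orion), (black, 36, Gamma, 28, Atlas), (black, 36, Gamma, 3, Delta), (black, 36, Gamma, 31, Delta), (black, 36, Gamma, 32, Atlas), (black, 36, Gamma, 33, Argo)}
π[sid2, color]: project onto (sid2, color) (35 duplicate(s) eliminated) → {(21, black), (28, black), (3, black), (31, black), (32, black), (33, black), (36, black)}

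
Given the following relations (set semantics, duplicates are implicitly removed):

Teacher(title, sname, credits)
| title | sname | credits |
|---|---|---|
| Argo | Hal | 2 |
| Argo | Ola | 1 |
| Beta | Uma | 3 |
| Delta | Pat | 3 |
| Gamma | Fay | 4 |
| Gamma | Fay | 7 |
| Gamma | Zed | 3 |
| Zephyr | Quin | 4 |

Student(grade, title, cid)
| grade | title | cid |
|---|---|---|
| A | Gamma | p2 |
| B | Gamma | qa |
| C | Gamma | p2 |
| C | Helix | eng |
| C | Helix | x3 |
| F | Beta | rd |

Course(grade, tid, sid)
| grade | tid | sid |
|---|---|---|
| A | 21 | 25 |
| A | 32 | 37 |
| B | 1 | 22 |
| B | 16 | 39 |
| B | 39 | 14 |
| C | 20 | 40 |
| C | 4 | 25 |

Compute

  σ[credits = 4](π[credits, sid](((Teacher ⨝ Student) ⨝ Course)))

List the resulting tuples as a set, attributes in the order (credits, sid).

{(4, 14), (4, 22), (4, 25), (4, 37), (4, 39), (4, 40)}

Joining Teacher and Student on title yields {(Beta, Uma, 3, F, rd), (Gamma, Fay, 4, A, p2), (Gamma, Fay, 4, B, qa), (Gamma, Fay, 4, C, p2), (Gamma, Fay, 7, A, p2), (Gamma, Fay, 7, B, qa), (Gamma, Fay, 7, C, p2), (Gamma, Zed, 3, A, p2), (Gamma, Zed, 3, B, qa), (Gamma, Zed, 3, C, p2)}.
Joining (Teacher ⨝ Student) and Course on grade yields {(Gamma, Fay, 4, A, p2, 21, 25), (Gamma, Fay, 4, A, p2, 32, 37), (Gamma, Fay, 4, B, qa, 1, 22), (Gamma, Fay, 4, B, qa, 16, 39), (Gamma, Fay, 4, B, qa, 39, 14), (Gamma, Fay, 4, C, p2, 20, 40), (Gamma, Fay, 4, C, p2, 4, 25), (Gamma, Fay, 7, A, p2, 21, 25), (Gamma, Fay, 7, A, p2, 32, 37), (Gamma, Fay, 7, B, qa, 1, 22), (Gamma, Fay, 7, B, qa, 16, 39), (Gamma, Fay, 7, B, qa, 39, 14), (Gamma, Fay, 7, C, p2, 20, 40), (Gamma, Fay, 7, C, p2, 4, 25), (Gamma, Zed, 3, A, p2, 21, 25), (Gamma, Zed, 3, A, p2, 32, 37), (Gamma, Zed, 3, B, qa, 1, 22), (Gamma, Zed, 3, B, qa, 16, 39), (Gamma, Zed, 3, B, qa, 39, 14), (Gamma, Zed, 3, C, p2, 20, 40), (Gamma, Zed, 3, C, p2, 4, 25)}.
Keep only column(s) credits, sid (3 duplicate(s) eliminated): {(3, 14), (3, 22), (3, 25), (3, 37), (3, 39), (3, 40), (4, 14), (4, 22), (4, 25), (4, 37), (4, 39), (4, 40), (7, 14), (7, 22), (7, 25), (7, 37), (7, 39), (7, 40)}
Apply σ_{credits = 4}; surviving tuples: {(4, 14), (4, 22), (4, 25), (4, 37), (4, 39), (4, 40)}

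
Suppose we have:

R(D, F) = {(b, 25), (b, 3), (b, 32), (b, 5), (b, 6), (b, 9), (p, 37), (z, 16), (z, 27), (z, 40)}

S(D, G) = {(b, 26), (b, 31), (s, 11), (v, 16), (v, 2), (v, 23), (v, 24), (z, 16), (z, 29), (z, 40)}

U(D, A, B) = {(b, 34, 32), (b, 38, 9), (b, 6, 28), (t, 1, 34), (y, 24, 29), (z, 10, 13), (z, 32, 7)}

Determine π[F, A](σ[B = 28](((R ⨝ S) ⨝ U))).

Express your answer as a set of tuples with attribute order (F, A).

Joining R and S on D yields {(b, 25, 26), (b, 25, 31), (b, 3, 26), (b, 3, 31), (b, 32, 26), (b, 32, 31), (b, 5, 26), (b, 5, 31), (b, 6, 26), (b, 6, 31), (b, 9, 26), (b, 9, 31), (z, 16, 16), (z, 16, 29), (z, 16, 40), (z, 27, 16), (z, 27, 29), (z, 27, 40), (z, 40, 16), (z, 40, 29), (z, 40, 40)}.
Joining (R ⨝ S) and U on D yields {(b, 25, 26, 34, 32), (b, 25, 26, 38, 9), (b, 25, 26, 6, 28), (b, 25, 31, 34, 32), (b, 25, 31, 38, 9), (b, 25, 31, 6, 28), (b, 3, 26, 34, 32), (b, 3, 26, 38, 9), (b, 3, 26, 6, 28), (b, 3, 31, 34, 32), (b, 3, 31, 38, 9), (b, 3, 31, 6, 28), (b, 32, 26, 34, 32), (b, 32, 26, 38, 9), (b, 32, 26, 6, 28), (b, 32, 31, 34, 32), (b, 32, 31, 38, 9), (b, 32, 31, 6, 28), (b, 5, 26, 34, 32), (b, 5, 26, 38, 9), (b, 5, 26, 6, 28), (b, 5, 31, 34, 32), (b, 5, 31, 38, 9), (b, 5, 31, 6, 28), (b, 6, 26, 34, 32), (b, 6, 26, 38, 9), (b, 6, 26, 6, 28), (b, 6, 31, 34, 32), (b, 6, 31, 38, 9), (b, 6, 31, 6, 28), (b, 9, 26, 34, 32), (b, 9, 26, 38, 9), (b, 9, 26, 6, 28), (b, 9, 31, 34, 32), (b, 9, 31, 38, 9), (b, 9, 31, 6, 28), (z, 16, 16, 10, 13), (z, 16, 16, 32, 7), (z, 16, 29, 10, 13), (z, 16, 29, 32, 7), (z, 16, 40, 10, 13), (z, 16, 40, 32, 7), (z, 27, 16, 10, 13), (z, 27, 16, 32, 7), (z, 27, 29, 10, 13), (z, 27, 29, 32, 7), (z, 27, 40, 10, 13), (z, 27, 40, 32, 7), (z, 40, 16, 10, 13), (z, 40, 16, 32, 7), (z, 40, 29, 10, 13), (z, 40, 29, 32, 7), (z, 40, 40, 10, 13), (z, 40, 40, 32, 7)}.
σ[B = 28]: keep tuples satisfying B = 28 → {(b, 25, 26, 6, 28), (b, 25, 31, 6, 28), (b, 3, 26, 6, 28), (b, 3, 31, 6, 28), (b, 32, 26, 6, 28), (b, 32, 31, 6, 28), (b, 5, 26, 6, 28), (b, 5, 31, 6, 28), (b, 6, 26, 6, 28), (b, 6, 31, 6, 28), (b, 9, 26, 6, 28), (b, 9, 31, 6, 28)}
π_{F, A} gives {(25, 6), (3, 6), (32, 6), (5, 6), (6, 6), (9, 6)} (6 duplicate(s) eliminated).

{(25, 6), (3, 6), (32, 6), (5, 6), (6, 6), (9, 6)}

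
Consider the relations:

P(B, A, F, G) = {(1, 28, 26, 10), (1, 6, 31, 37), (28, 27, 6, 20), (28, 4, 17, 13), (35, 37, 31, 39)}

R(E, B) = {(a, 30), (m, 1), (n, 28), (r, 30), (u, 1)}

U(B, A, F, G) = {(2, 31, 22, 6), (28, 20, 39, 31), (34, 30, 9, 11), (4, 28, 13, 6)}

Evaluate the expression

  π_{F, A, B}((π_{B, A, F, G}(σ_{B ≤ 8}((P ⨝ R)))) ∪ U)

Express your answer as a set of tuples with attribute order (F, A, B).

{(13, 28, 4), (22, 31, 2), (26, 28, 1), (31, 6, 1), (39, 20, 28), (9, 30, 34)}

Joining P and R on B yields {(1, 28, 26, 10, m), (1, 28, 26, 10, u), (1, 6, 31, 37, m), (1, 6, 31, 37, u), (28, 27, 6, 20, n), (28, 4, 17, 13, n)}.
Selection B ≤ 8: {(1, 28, 26, 10, m), (1, 28, 26, 10, u), (1, 6, 31, 37, m), (1, 6, 31, 37, u)}
Projecting to B, A, F, G (2 duplicate(s) eliminated): {(1, 28, 26, 10), (1, 6, 31, 37)}
Set union of the two operands is {(1, 28, 26, 10), (1, 6, 31, 37), (2, 31, 22, 6), (28, 20, 39, 31), (34, 30, 9, 11), (4, 28, 13, 6)}.
Projecting to F, A, B: {(13, 28, 4), (22, 31, 2), (26, 28, 1), (31, 6, 1), (39, 20, 28), (9, 30, 34)}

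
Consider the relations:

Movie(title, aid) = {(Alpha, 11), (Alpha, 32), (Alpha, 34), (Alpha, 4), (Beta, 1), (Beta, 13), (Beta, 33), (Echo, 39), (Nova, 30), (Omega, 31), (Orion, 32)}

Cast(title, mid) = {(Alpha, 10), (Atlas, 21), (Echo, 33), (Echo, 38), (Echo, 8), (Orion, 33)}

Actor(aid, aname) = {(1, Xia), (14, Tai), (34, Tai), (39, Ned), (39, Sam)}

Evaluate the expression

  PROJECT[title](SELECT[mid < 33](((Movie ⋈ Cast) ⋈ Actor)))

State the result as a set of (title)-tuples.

Joining Movie and Cast on title yields {(Alpha, 11, 10), (Alpha, 32, 10), (Alpha, 34, 10), (Alpha, 4, 10), (Echo, 39, 33), (Echo, 39, 38), (Echo, 39, 8), (Orion, 32, 33)}.
Joining (Movie ⋈ Cast) and Actor on aid yields {(Alpha, 34, 10, Tai), (Echo, 39, 33, Ned), (Echo, 39, 33, Sam), (Echo, 39, 38, Ned), (Echo, 39, 38, Sam), (Echo, 39, 8, Ned), (Echo, 39, 8, Sam)}.
Filtering on mid < 33 leaves {(Alpha, 34, 10, Tai), (Echo, 39, 8, Ned), (Echo, 39, 8, Sam)}.
Keep only column(s) title (1 duplicate(s) eliminated): {Alpha, Echo}

{Alpha, Echo}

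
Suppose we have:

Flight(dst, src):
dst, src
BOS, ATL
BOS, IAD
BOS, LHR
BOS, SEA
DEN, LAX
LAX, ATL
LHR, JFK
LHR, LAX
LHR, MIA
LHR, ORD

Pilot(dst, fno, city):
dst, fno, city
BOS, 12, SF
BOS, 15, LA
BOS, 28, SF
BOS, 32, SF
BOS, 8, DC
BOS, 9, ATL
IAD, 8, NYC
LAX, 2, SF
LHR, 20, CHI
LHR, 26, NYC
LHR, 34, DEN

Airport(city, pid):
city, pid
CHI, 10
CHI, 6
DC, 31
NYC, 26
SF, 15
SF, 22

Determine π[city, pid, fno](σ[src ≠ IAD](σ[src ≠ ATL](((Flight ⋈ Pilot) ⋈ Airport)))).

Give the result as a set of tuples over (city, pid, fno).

{(CHI, 10, 20), (CHI, 6, 20), (DC, 31, 8), (NYC, 26, 26), (SF, 15, 12), (SF, 15, 28), (SF, 15, 32), (SF, 22, 12), (SF, 22, 28), (SF, 22, 32)}

Natural join on dst: {(BOS, ATL, 12, SF), (BOS, ATL, 15, LA), (BOS, ATL, 28, SF), (BOS, ATL, 32, SF), (BOS, ATL, 8, DC), (BOS, ATL, 9, ATL), (BOS, IAD, 12, SF), (BOS, IAD, 15, LA), (BOS, IAD, 28, SF), (BOS, IAD, 32, SF), (BOS, IAD, 8, DC), (BOS, IAD, 9, ATL), (BOS, LHR, 12, SF), (BOS, LHR, 15, LA), (BOS, LHR, 28, SF), (BOS, LHR, 32, SF), (BOS, LHR, 8, DC), (BOS, LHR, 9, ATL), (BOS, SEA, 12, SF), (BOS, SEA, 15, LA), (BOS, SEA, 28, SF), (BOS, SEA, 32, SF), (BOS, SEA, 8, DC), (BOS, SEA, 9, ATL), (LAX, ATL, 2, SF), (LHR, JFK, 20, CHI), (LHR, JFK, 26, NYC), (LHR, JFK, 34, DEN), (LHR, LAX, 20, CHI), (LHR, LAX, 26, NYC), (LHR, LAX, 34, DEN), (LHR, MIA, 20, CHI), (LHR, MIA, 26, NYC), (LHR, MIA, 34, DEN), (LHR, ORD, 20, CHI), (LHR, ORD, 26, NYC), (LHR, ORD, 34, DEN)}
Natural join on city: {(BOS, ATL, 12, SF, 15), (BOS, ATL, 12, SF, 22), (BOS, ATL, 28, SF, 15), (BOS, ATL, 28, SF, 22), (BOS, ATL, 32, SF, 15), (BOS, ATL, 32, SF, 22), (BOS, ATL, 8, DC, 31), (BOS, IAD, 12, SF, 15), (BOS, IAD, 12, SF, 22), (BOS, IAD, 28, SF, 15), (BOS, IAD, 28, SF, 22), (BOS, IAD, 32, SF, 15), (BOS, IAD, 32, SF, 22), (BOS, IAD, 8, DC, 31), (BOS, LHR, 12, SF, 15), (BOS, LHR, 12, SF, 22), (BOS, LHR, 28, SF, 15), (BOS, LHR, 28, SF, 22), (BOS, LHR, 32, SF, 15), (BOS, LHR, 32, SF, 22), (BOS, LHR, 8, DC, 31), (BOS, SEA, 12, SF, 15), (BOS, SEA, 12, SF, 22), (BOS, SEA, 28, SF, 15), (BOS, SEA, 28, SF, 22), (BOS, SEA, 32, SF, 15), (BOS, SEA, 32, SF, 22), (BOS, SEA, 8, DC, 31), (LAX, ATL, 2, SF, 15), (LAX, ATL, 2, SF, 22), (LHR, JFK, 20, CHI, 10), (LHR, JFK, 20, CHI, 6), (LHR, JFK, 26, NYC, 26), (LHR, LAX, 20, CHI, 10), (LHR, LAX, 20, CHI, 6), (LHR, LAX, 26, NYC, 26), (LHR, MIA, 20, CHI, 10), (LHR, MIA, 20, CHI, 6), (LHR, MIA, 26, NYC, 26), (LHR, ORD, 20, CHI, 10), (LHR, ORD, 20, CHI, 6), (LHR, ORD, 26, NYC, 26)}
Apply σ_{src ≠ ATL}; surviving tuples: {(BOS, IAD, 12, SF, 15), (BOS, IAD, 12, SF, 22), (BOS, IAD, 28, SF, 15), (BOS, IAD, 28, SF, 22), (BOS, IAD, 32, SF, 15), (BOS, IAD, 32, SF, 22), (BOS, IAD, 8, DC, 31), (BOS, LHR, 12, SF, 15), (BOS, LHR, 12, SF, 22), (BOS, LHR, 28, SF, 15), (BOS, LHR, 28, SF, 22), (BOS, LHR, 32, SF, 15), (BOS, LHR, 32, SF, 22), (BOS, LHR, 8, DC, 31), (BOS, SEA, 12, SF, 15), (BOS, SEA, 12, SF, 22), (BOS, SEA, 28, SF, 15), (BOS, SEA, 28, SF, 22), (BOS, SEA, 32, SF, 15), (BOS, SEA, 32, SF, 22), (BOS, SEA, 8, DC, 31), (LHR, JFK, 20, CHI, 10), (LHR, JFK, 20, CHI, 6), (LHR, JFK, 26, NYC, 26), (LHR, LAX, 20, CHI, 10), (LHR, LAX, 20, CHI, 6), (LHR, LAX, 26, NYC, 26), (LHR, MIA, 20, CHI, 10), (LHR, MIA, 20, CHI, 6), (LHR, MIA, 26, NYC, 26), (LHR, ORD, 20, CHI, 10), (LHR, ORD, 20, CHI, 6), (LHR, ORD, 26, NYC, 26)}
Apply σ_{src ≠ IAD}; surviving tuples: {(BOS, LHR, 12, SF, 15), (BOS, LHR, 12, SF, 22), (BOS, LHR, 28, SF, 15), (BOS, LHR, 28, SF, 22), (BOS, LHR, 32, SF, 15), (BOS, LHR, 32, SF, 22), (BOS, LHR, 8, DC, 31), (BOS, SEA, 12, SF, 15), (BOS, SEA, 12, SF, 22), (BOS, SEA, 28, SF, 15), (BOS, SEA, 28, SF, 22), (BOS, SEA, 32, SF, 15), (BOS, SEA, 32, SF, 22), (BOS, SEA, 8, DC, 31), (LHR, JFK, 20, CHI, 10), (LHR, JFK, 20, CHI, 6), (LHR, JFK, 26, NYC, 26), (LHR, LAX, 20, CHI, 10), (LHR, LAX, 20, CHI, 6), (LHR, LAX, 26, NYC, 26), (LHR, MIA, 20, CHI, 10), (LHR, MIA, 20, CHI, 6), (LHR, MIA, 26, NYC, 26), (LHR, ORD, 20, CHI, 10), (LHR, ORD, 20, CHI, 6), (LHR, ORD, 26, NYC, 26)}
π[city, pid, fno]: project onto (city, pid, fno) (16 duplicate(s) eliminated) → {(CHI, 10, 20), (CHI, 6, 20), (DC, 31, 8), (NYC, 26, 26), (SF, 15, 12), (SF, 15, 28), (SF, 15, 32), (SF, 22, 12), (SF, 22, 28), (SF, 22, 32)}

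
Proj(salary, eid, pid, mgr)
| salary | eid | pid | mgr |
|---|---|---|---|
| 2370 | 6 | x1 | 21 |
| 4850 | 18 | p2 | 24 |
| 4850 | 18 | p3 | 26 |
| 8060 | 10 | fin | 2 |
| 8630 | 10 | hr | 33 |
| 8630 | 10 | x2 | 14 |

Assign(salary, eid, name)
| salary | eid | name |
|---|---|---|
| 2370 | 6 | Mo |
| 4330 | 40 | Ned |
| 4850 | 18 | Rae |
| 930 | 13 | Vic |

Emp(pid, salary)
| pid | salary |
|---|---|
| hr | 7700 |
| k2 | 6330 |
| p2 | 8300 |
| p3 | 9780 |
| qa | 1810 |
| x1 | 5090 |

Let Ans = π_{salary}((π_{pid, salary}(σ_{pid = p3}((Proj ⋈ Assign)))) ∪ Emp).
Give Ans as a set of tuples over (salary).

Natural join on salary, eid: {(2370, 6, x1, 21, Mo), (4850, 18, p2, 24, Rae), (4850, 18, p3, 26, Rae)}
Apply σ_{pid = p3}; surviving tuples: {(4850, 18, p3, 26, Rae)}
π[pid, salary]: project onto (pid, salary) → {(p3, 4850)}
Taking the union: {(hr, 7700), (k2, 6330), (p2, 8300), (p3, 4850), (p3, 9780), (qa, 1810), (x1, 5090)}
π[salary]: project onto (salary) → {1810, 4850, 5090, 6330, 7700, 8300, 9780}

{1810, 4850, 5090, 6330, 7700, 8300, 9780}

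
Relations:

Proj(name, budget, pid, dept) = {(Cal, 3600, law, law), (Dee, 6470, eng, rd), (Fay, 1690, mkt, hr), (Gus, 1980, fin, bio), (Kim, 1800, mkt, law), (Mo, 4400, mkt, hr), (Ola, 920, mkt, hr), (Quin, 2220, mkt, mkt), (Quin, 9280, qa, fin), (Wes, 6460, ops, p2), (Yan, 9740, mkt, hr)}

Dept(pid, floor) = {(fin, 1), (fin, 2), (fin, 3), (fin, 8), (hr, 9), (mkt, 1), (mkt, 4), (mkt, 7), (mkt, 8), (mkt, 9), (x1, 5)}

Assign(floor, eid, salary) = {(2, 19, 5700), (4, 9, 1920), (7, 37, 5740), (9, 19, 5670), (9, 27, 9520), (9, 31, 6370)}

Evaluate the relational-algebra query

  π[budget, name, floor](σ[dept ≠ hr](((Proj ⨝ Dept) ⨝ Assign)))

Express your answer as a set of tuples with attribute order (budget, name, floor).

Natural join on pid: {(Fay, 1690, mkt, hr, 1), (Fay, 1690, mkt, hr, 4), (Fay, 1690, mkt, hr, 7), (Fay, 1690, mkt, hr, 8), (Fay, 1690, mkt, hr, 9), (Gus, 1980, fin, bio, 1), (Gus, 1980, fin, bio, 2), (Gus, 1980, fin, bio, 3), (Gus, 1980, fin, bio, 8), (Kim, 1800, mkt, law, 1), (Kim, 1800, mkt, law, 4), (Kim, 1800, mkt, law, 7), (Kim, 1800, mkt, law, 8), (Kim, 1800, mkt, law, 9), (Mo, 4400, mkt, hr, 1), (Mo, 4400, mkt, hr, 4), (Mo, 4400, mkt, hr, 7), (Mo, 4400, mkt, hr, 8), (Mo, 4400, mkt, hr, 9), (Ola, 920, mkt, hr, 1), (Ola, 920, mkt, hr, 4), (Ola, 920, mkt, hr, 7), (Ola, 920, mkt, hr, 8), (Ola, 920, mkt, hr, 9), (Quin, 2220, mkt, mkt, 1), (Quin, 2220, mkt, mkt, 4), (Quin, 2220, mkt, mkt, 7), (Quin, 2220, mkt, mkt, 8), (Quin, 2220, mkt, mkt, 9), (Yan, 9740, mkt, hr, 1), (Yan, 9740, mkt, hr, 4), (Yan, 9740, mkt, hr, 7), (Yan, 9740, mkt, hr, 8), (Yan, 9740, mkt, hr, 9)}
Natural join on floor: {(Fay, 1690, mkt, hr, 4, 9, 1920), (Fay, 1690, mkt, hr, 7, 37, 5740), (Fay, 1690, mkt, hr, 9, 19, 5670), (Fay, 1690, mkt, hr, 9, 27, 9520), (Fay, 1690, mkt, hr, 9, 31, 6370), (Gus, 1980, fin, bio, 2, 19, 5700), (Kim, 1800, mkt, law, 4, 9, 1920), (Kim, 1800, mkt, law, 7, 37, 5740), (Kim, 1800, mkt, law, 9, 19, 5670), (Kim, 1800, mkt, law, 9, 27, 9520), (Kim, 1800, mkt, law, 9, 31, 6370), (Mo, 4400, mkt, hr, 4, 9, 1920), (Mo, 4400, mkt, hr, 7, 37, 5740), (Mo, 4400, mkt, hr, 9, 19, 5670), (Mo, 4400, mkt, hr, 9, 27, 9520), (Mo, 4400, mkt, hr, 9, 31, 6370), (Ola, 920, mkt, hr, 4, 9, 1920), (Ola, 920, mkt, hr, 7, 37, 5740), (Ola, 920, mkt, hr, 9, 19, 5670), (Ola, 920, mkt, hr, 9, 27, 9520), (Ola, 920, mkt, hr, 9, 31, 6370), (Quin, 2220, mkt, mkt, 4, 9, 1920), (Quin, 2220, mkt, mkt, 7, 37, 5740), (Quin, 2220, mkt, mkt, 9, 19, 5670), (Quin, 2220, mkt, mkt, 9, 27, 9520), (Quin, 2220, mkt, mkt, 9, 31, 6370), (Yan, 9740, mkt, hr, 4, 9, 1920), (Yan, 9740, mkt, hr, 7, 37, 5740), (Yan, 9740, mkt, hr, 9, 19, 5670), (Yan, 9740, mkt, hr, 9, 27, 9520), (Yan, 9740, mkt, hr, 9, 31, 6370)}
σ[dept ≠ hr]: keep tuples satisfying dept ≠ hr → {(Gus, 1980, fin, bio, 2, 19, 5700), (Kim, 1800, mkt, law, 4, 9, 1920), (Kim, 1800, mkt, law, 7, 37, 5740), (Kim, 1800, mkt, law, 9, 19, 5670), (Kim, 1800, mkt, law, 9, 27, 9520), (Kim, 1800, mkt, law, 9, 31, 6370), (Quin, 2220, mkt, mkt, 4, 9, 1920), (Quin, 2220, mkt, mkt, 7, 37, 5740), (Quin, 2220, mkt, mkt, 9, 19, 5670), (Quin, 2220, mkt, mkt, 9, 27, 9520), (Quin, 2220, mkt, mkt, 9, 31, 6370)}
Projecting to budget, name, floor (4 duplicate(s) eliminated): {(1800, Kim, 4), (1800, Kim, 7), (1800, Kim, 9), (1980, Gus, 2), (2220, Quin, 4), (2220, Quin, 7), (2220, Quin, 9)}

{(1800, Kim, 4), (1800, Kim, 7), (1800, Kim, 9), (1980, Gus, 2), (2220, Quin, 4), (2220, Quin, 7), (2220, Quin, 9)}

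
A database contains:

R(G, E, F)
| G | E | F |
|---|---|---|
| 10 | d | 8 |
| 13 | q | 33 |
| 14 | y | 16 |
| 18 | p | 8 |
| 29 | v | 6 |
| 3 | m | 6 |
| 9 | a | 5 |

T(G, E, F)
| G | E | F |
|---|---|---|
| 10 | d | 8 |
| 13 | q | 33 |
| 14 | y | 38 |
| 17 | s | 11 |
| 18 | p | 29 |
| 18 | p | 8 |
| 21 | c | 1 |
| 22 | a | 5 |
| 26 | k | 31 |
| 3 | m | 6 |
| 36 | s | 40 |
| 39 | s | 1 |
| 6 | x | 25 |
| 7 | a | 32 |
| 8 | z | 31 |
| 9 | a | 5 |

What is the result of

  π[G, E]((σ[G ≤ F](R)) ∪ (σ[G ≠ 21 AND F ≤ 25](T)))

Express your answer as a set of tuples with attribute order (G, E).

{(10, d), (13, q), (14, y), (17, s), (18, p), (22, a), (3, m), (39, s), (6, x), (9, a)}

Apply σ_{G ≤ F}; surviving tuples: {(13, q, 33), (14, y, 16), (3, m, 6)}
Apply σ_{G ≠ 21 AND F ≤ 25}; surviving tuples: {(10, d, 8), (17, s, 11), (18, p, 8), (22, a, 5), (3, m, 6), (39, s, 1), (6, x, 25), (9, a, 5)}
Set union of the two operands is {(10, d, 8), (13, q, 33), (14, y, 16), (17, s, 11), (18, p, 8), (22, a, 5), (3, m, 6), (39, s, 1), (6, x, 25), (9, a, 5)}.
Projecting to G, E: {(10, d), (13, q), (14, y), (17, s), (18, p), (22, a), (3, m), (39, s), (6, x), (9, a)}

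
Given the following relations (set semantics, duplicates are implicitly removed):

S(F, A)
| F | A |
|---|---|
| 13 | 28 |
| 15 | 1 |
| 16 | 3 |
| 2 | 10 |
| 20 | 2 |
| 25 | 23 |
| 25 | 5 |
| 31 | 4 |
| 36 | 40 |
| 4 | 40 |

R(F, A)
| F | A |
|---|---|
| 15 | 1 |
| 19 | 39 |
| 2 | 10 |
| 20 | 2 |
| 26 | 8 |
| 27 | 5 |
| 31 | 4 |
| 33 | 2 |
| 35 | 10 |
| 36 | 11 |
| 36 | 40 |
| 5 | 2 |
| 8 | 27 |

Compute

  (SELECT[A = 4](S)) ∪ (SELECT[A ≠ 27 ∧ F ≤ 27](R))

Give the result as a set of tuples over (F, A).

{(15, 1), (19, 39), (2, 10), (20, 2), (26, 8), (27, 5), (31, 4), (5, 2)}

Filtering on A = 4 leaves {(31, 4)}.
Filtering on A ≠ 27 ∧ F ≤ 27 leaves {(15, 1), (19, 39), (2, 10), (20, 2), (26, 8), (27, 5), (5, 2)}.
Set union of the two operands is {(15, 1), (19, 39), (2, 10), (20, 2), (26, 8), (27, 5), (31, 4), (5, 2)}.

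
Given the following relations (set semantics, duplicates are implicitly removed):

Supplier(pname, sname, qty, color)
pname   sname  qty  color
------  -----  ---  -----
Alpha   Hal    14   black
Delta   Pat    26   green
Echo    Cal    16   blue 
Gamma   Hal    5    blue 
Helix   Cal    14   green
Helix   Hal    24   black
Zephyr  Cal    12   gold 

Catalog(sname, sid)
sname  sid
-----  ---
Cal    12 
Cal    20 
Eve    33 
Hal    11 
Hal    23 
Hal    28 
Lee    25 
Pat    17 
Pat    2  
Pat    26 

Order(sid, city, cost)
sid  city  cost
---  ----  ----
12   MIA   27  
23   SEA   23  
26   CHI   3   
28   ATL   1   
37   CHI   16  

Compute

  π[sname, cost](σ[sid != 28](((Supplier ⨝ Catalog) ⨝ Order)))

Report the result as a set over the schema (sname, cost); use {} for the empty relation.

Joining Supplier and Catalog on sname yields {(Alpha, Hal, 14, black, 11), (Alpha, Hal, 14, black, 23), (Alpha, Hal, 14, black, 28), (Delta, Pat, 26, green, 17), (Delta, Pat, 26, green, 2), (Delta, Pat, 26, green, 26), (Echo, Cal, 16, blue, 12), (Echo, Cal, 16, blue, 20), (Gamma, Hal, 5, blue, 11), (Gamma, Hal, 5, blue, 23), (Gamma, Hal, 5, blue, 28), (Helix, Cal, 14, green, 12), (Helix, Cal, 14, green, 20), (Helix, Hal, 24, black, 11), (Helix, Hal, 24, black, 23), (Helix, Hal, 24, black, 28), (Zephyr, Cal, 12, gold, 12), (Zephyr, Cal, 12, gold, 20)}.
Joining (Supplier ⨝ Catalog) and Order on sid yields {(Alpha, Hal, 14, black, 23, SEA, 23), (Alpha, Hal, 14, black, 28, ATL, 1), (Delta, Pat, 26, green, 26, CHI, 3), (Echo, Cal, 16, blue, 12, MIA, 27), (Gamma, Hal, 5, blue, 23, SEA, 23), (Gamma, Hal, 5, blue, 28, ATL, 1), (Helix, Cal, 14, green, 12, MIA, 27), (Helix, Hal, 24, black, 23, SEA, 23), (Helix, Hal, 24, black, 28, ATL, 1), (Zephyr, Cal, 12, gold, 12, MIA, 27)}.
Apply σ_{sid != 28}; surviving tuples: {(Alpha, Hal, 14, black, 23, SEA, 23), (Delta, Pat, 26, green, 26, CHI, 3), (Echo, Cal, 16, blue, 12, MIA, 27), (Gamma, Hal, 5, blue, 23, SEA, 23), (Helix, Cal, 14, green, 12, MIA, 27), (Helix, Hal, 24, black, 23, SEA, 23), (Zephyr, Cal, 12, gold, 12, MIA, 27)}
π_{sname, cost} gives {(Cal, 27), (Hal, 23), (Pat, 3)} (4 duplicate(s) eliminated).

{(Cal, 27), (Hal, 23), (Pat, 3)}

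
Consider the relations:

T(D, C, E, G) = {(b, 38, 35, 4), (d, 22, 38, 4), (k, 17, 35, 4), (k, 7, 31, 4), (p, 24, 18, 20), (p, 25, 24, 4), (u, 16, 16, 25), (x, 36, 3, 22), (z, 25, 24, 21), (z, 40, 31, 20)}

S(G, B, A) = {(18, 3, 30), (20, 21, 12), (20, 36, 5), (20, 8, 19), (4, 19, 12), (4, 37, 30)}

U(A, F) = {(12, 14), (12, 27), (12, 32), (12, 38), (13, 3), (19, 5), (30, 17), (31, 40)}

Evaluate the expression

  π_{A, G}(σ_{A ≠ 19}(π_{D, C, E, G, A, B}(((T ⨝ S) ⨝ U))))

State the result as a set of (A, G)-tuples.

{(12, 20), (12, 4), (30, 4)}

T ⋈ S (natural join on G): {(b, 38, 35, 4, 19, 12), (b, 38, 35, 4, 37, 30), (d, 22, 38, 4, 19, 12), (d, 22, 38, 4, 37, 30), (k, 17, 35, 4, 19, 12), (k, 17, 35, 4, 37, 30), (k, 7, 31, 4, 19, 12), (k, 7, 31, 4, 37, 30), (p, 24, 18, 20, 21, 12), (p, 24, 18, 20, 36, 5), (p, 24, 18, 20, 8, 19), (p, 25, 24, 4, 19, 12), (p, 25, 24, 4, 37, 30), (z, 40, 31, 20, 21, 12), (z, 40, 31, 20, 36, 5), (z, 40, 31, 20, 8, 19)}
(T ⨝ S) ⋈ U (natural join on A): {(b, 38, 35, 4, 19, 12, 14), (b, 38, 35, 4, 19, 12, 27), (b, 38, 35, 4, 19, 12, 32), (b, 38, 35, 4, 19, 12, 38), (b, 38, 35, 4, 37, 30, 17), (d, 22, 38, 4, 19, 12, 14), (d, 22, 38, 4, 19, 12, 27), (d, 22, 38, 4, 19, 12, 32), (d, 22, 38, 4, 19, 12, 38), (d, 22, 38, 4, 37, 30, 17), (k, 17, 35, 4, 19, 12, 14), (k, 17, 35, 4, 19, 12, 27), (k, 17, 35, 4, 19, 12, 32), (k, 17, 35, 4, 19, 12, 38), (k, 17, 35, 4, 37, 30, 17), (k, 7, 31, 4, 19, 12, 14), (k, 7, 31, 4, 19, 12, 27), (k, 7, 31, 4, 19, 12, 32), (k, 7, 31, 4, 19, 12, 38), (k, 7, 31, 4, 37, 30, 17), (p, 24, 18, 20, 21, 12, 14), (p, 24, 18, 20, 21, 12, 27), (p, 24, 18, 20, 21, 12, 32), (p, 24, 18, 20, 21, 12, 38), (p, 24, 18, 20, 8, 19, 5), (p, 25, 24, 4, 19, 12, 14), (p, 25, 24, 4, 19, 12, 27), (p, 25, 24, 4, 19, 12, 32), (p, 25, 24, 4, 19, 12, 38), (p, 25, 24, 4, 37, 30, 17), (z, 40, 31, 20, 21, 12, 14), (z, 40, 31, 20, 21, 12, 27), (z, 40, 31, 20, 21, 12, 32), (z, 40, 31, 20, 21, 12, 38), (z, 40, 31, 20, 8, 19, 5)}
Projecting to D, C, E, G, A, B (21 duplicate(s) eliminated): {(b, 38, 35, 4, 12, 19), (b, 38, 35, 4, 30, 37), (d, 22, 38, 4, 12, 19), (d, 22, 38, 4, 30, 37), (k, 17, 35, 4, 12, 19), (k, 17, 35, 4, 30, 37), (k, 7, 31, 4, 12, 19), (k, 7, 31, 4, 30, 37), (p, 24, 18, 20, 12, 21), (p, 24, 18, 20, 19, 8), (p, 25, 24, 4, 12, 19), (p, 25, 24, 4, 30, 37), (z, 40, 31, 20, 12, 21), (z, 40, 31, 20, 19, 8)}
σ[A ≠ 19]: keep tuples satisfying A ≠ 19 → {(b, 38, 35, 4, 12, 19), (b, 38, 35, 4, 30, 37), (d, 22, 38, 4, 12, 19), (d, 22, 38, 4, 30, 37), (k, 17, 35, 4, 12, 19), (k, 17, 35, 4, 30, 37), (k, 7, 31, 4, 12, 19), (k, 7, 31, 4, 30, 37), (p, 24, 18, 20, 12, 21), (p, 25, 24, 4, 12, 19), (p, 25, 24, 4, 30, 37), (z, 40, 31, 20, 12, 21)}
Projecting to A, G (9 duplicate(s) eliminated): {(12, 20), (12, 4), (30, 4)}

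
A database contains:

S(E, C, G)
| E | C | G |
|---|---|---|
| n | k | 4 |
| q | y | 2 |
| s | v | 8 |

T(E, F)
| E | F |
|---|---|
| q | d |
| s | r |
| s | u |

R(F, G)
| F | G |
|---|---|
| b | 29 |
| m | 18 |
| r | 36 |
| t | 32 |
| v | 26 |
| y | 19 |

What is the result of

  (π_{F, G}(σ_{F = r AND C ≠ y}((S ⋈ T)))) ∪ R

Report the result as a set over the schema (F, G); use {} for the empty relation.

Joining S and T on E yields {(q, y, 2, d), (s, v, 8, r), (s, v, 8, u)}.
Apply σ_{F = r AND C ≠ y}; surviving tuples: {(s, v, 8, r)}
Projecting to F, G: {(r, 8)}
Set union of the two operands is {(b, 29), (m, 18), (r, 36), (r, 8), (t, 32), (v, 26), (y, 19)}.

{(b, 29), (m, 18), (r, 36), (r, 8), (t, 32), (v, 26), (y, 19)}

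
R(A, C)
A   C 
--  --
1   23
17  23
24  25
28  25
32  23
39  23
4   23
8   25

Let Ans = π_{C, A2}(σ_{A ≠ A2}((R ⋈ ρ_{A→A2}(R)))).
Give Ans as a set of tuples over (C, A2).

{(23, 1), (23, 17), (23, 32), (23, 39), (23, 4), (25, 24), (25, 28), (25, 8)}

ρ[A→A2]: schema becomes (A2, C); tuples unchanged.
Natural join on C: {(1, 23, 1), (1, 23, 17), (1, 23, 32), (1, 23, 39), (1, 23, 4), (17, 23, 1), (17, 23, 17), (17, 23, 32), (17, 23, 39), (17, 23, 4), (24, 25, 24), (24, 25, 28), (24, 25, 8), (28, 25, 24), (28, 25, 28), (28, 25, 8), (32, 23, 1), (32, 23, 17), (32, 23, 32), (32, 23, 39), (32, 23, 4), (39, 23, 1), (39, 23, 17), (39, 23, 32), (39, 23, 39), (39, 23, 4), (4, 23, 1), (4, 23, 17), (4, 23, 32), (4, 23, 39), (4, 23, 4), (8, 25, 24), (8, 25, 28), (8, 25, 8)}
Selection A ≠ A2: {(1, 23, 17), (1, 23, 32), (1, 23, 39), (1, 23, 4), (17, 23, 1), (17, 23, 32), (17, 23, 39), (17, 23, 4), (24, 25, 28), (24, 25, 8), (28, 25, 24), (28, 25, 8), (32, 23, 1), (32, 23, 17), (32, 23, 39), (32, 23, 4), (39, 23, 1), (39, 23, 17), (39, 23, 32), (39, 23, 4), (4, 23, 1), (4, 23, 17), (4, 23, 32), (4, 23, 39), (8, 25, 24), (8, 25, 28)}
Projecting to C, A2 (18 duplicate(s) eliminated): {(23, 1), (23, 17), (23, 32), (23, 39), (23, 4), (25, 24), (25, 28), (25, 8)}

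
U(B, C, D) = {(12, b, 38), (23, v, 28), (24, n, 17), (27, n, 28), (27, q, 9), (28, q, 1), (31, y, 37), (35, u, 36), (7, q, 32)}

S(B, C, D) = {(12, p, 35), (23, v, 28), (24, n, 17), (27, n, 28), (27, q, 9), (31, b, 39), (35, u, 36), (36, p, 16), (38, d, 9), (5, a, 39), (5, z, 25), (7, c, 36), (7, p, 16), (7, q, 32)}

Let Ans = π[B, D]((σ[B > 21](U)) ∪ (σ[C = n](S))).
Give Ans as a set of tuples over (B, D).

{(23, 28), (24, 17), (27, 28), (27, 9), (28, 1), (31, 37), (35, 36)}

σ[B > 21]: keep tuples satisfying B > 21 → {(23, v, 28), (24, n, 17), (27, n, 28), (27, q, 9), (28, q, 1), (31, y, 37), (35, u, 36)}
σ[C = n]: keep tuples satisfying C = n → {(24, n, 17), (27, n, 28)}
Taking the union: {(23, v, 28), (24, n, 17), (27, n, 28), (27, q, 9), (28, q, 1), (31, y, 37), (35, u, 36)}
Keep only column(s) B, D: {(23, 28), (24, 17), (27, 28), (27, 9), (28, 1), (31, 37), (35, 36)}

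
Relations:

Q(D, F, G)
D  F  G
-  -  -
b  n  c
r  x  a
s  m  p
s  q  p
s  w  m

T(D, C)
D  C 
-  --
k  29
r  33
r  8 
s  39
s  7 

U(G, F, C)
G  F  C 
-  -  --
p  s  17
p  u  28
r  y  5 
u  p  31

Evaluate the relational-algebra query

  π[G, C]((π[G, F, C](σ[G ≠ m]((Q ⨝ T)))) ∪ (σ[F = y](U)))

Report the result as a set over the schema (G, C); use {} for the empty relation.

Q ⋈ T (natural join on D): {(r, x, a, 33), (r, x, a, 8), (s, m, p, 39), (s, m, p, 7), (s, q, p, 39), (s, q, p, 7), (s, w, m, 39), (s, w, m, 7)}
σ[G ≠ m]: keep tuples satisfying G ≠ m → {(r, x, a, 33), (r, x, a, 8), (s, m, p, 39), (s, m, p, 7), (s, q, p, 39), (s, q, p, 7)}
Projecting to G, F, C: {(a, x, 33), (a, x, 8), (p, m, 39), (p, m, 7), (p, q, 39), (p, q, 7)}
σ[F = y]: keep tuples satisfying F = y → {(r, y, 5)}
Union: {(a, x, 33), (a, x, 8), (p, m, 39), (p, m, 7), (p, q, 39), (p, q, 7)} with {(r, y, 5)} → {(a, x, 33), (a, x, 8), (p, m, 39), (p, m, 7), (p, q, 39), (p, q, 7), (r, y, 5)}
Projecting to G, C (2 duplicate(s) eliminated): {(a, 33), (a, 8), (p, 39), (p, 7), (r, 5)}

{(a, 33), (a, 8), (p, 39), (p, 7), (r, 5)}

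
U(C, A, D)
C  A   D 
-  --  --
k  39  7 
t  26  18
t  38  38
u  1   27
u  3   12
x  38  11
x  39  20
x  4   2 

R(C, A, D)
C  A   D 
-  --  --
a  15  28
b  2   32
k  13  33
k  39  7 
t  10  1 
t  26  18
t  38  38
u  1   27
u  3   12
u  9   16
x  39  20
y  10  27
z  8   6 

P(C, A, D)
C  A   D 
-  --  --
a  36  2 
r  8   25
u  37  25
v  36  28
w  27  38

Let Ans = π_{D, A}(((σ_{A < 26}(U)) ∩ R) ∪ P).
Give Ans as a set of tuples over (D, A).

{(12, 3), (2, 36), (25, 37), (25, 8), (27, 1), (28, 36), (38, 27)}

Selection A < 26: {(u, 1, 27), (u, 3, 12), (x, 4, 2)}
Intersection: {(u, 1, 27), (u, 3, 12), (x, 4, 2)} with {(a, 15, 28), (b, 2, 32), (k, 13, 33), (k, 39, 7), (t, 10, 1), (t, 26, 18), (t, 38, 38), (u, 1, 27), (u, 3, 12), (u, 9, 16), (x, 39, 20), (y, 10, 27), (z, 8, 6)} → {(u, 1, 27), (u, 3, 12)}
Union: {(u, 1, 27), (u, 3, 12)} with {(a, 36, 2), (r, 8, 25), (u, 37, 25), (v, 36, 28), (w, 27, 38)} → {(a, 36, 2), (r, 8, 25), (u, 1, 27), (u, 3, 12), (u, 37, 25), (v, 36, 28), (w, 27, 38)}
π[D, A]: project onto (D, A) → {(12, 3), (2, 36), (25, 37), (25, 8), (27, 1), (28, 36), (38, 27)}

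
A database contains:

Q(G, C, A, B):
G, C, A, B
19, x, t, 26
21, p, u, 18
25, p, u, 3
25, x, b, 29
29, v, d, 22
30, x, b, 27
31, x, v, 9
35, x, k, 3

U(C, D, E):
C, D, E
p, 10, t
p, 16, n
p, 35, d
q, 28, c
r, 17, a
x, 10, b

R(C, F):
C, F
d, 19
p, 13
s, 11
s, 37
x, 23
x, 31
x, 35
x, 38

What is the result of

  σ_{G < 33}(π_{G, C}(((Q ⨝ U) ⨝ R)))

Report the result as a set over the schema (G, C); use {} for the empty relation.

Q ⋈ U (natural join on C): {(19, x, t, 26, 10, b), (21, p, u, 18, 10, t), (21, p, u, 18, 16, n), (21, p, u, 18, 35, d), (25, p, u, 3, 10, t), (25, p, u, 3, 16, n), (25, p, u, 3, 35, d), (25, x, b, 29, 10, b), (30, x, b, 27, 10, b), (31, x, v, 9, 10, b), (35, x, k, 3, 10, b)}
(Q ⨝ U) ⋈ R (natural join on C): {(19, x, t, 26, 10, b, 23), (19, x, t, 26, 10, b, 31), (19, x, t, 26, 10, b, 35), (19, x, t, 26, 10, b, 38), (21, p, u, 18, 10, t, 13), (21, p, u, 18, 16, n, 13), (21, p, u, 18, 35, d, 13), (25, p, u, 3, 10, t, 13), (25, p, u, 3, 16, n, 13), (25, p, u, 3, 35, d, 13), (25, x, b, 29, 10, b, 23), (25, x, b, 29, 10, b, 31), (25, x, b, 29, 10, b, 35), (25, x, b, 29, 10, b, 38), (30, x, b, 27, 10, b, 23), (30, x, b, 27, 10, b, 31), (30, x, b, 27, 10, b, 35), (30, x, b, 27, 10, b, 38), (31, x, v, 9, 10, b, 23), (31, x, v, 9, 10, b, 31), (31, x, v, 9, 10, b, 35), (31, x, v, 9, 10, b, 38), (35, x, k, 3, 10, b, 23), (35, x, k, 3, 10, b, 31), (35, x, k, 3, 10, b, 35), (35, x, k, 3, 10, b, 38)}
Keep only column(s) G, C (19 duplicate(s) eliminated): {(19, x), (21, p), (25, p), (25, x), (30, x), (31, x), (35, x)}
Selection G < 33: {(19, x), (21, p), (25, p), (25, x), (30, x), (31, x)}

{(19, x), (21, p), (25, p), (25, x), (30, x), (31, x)}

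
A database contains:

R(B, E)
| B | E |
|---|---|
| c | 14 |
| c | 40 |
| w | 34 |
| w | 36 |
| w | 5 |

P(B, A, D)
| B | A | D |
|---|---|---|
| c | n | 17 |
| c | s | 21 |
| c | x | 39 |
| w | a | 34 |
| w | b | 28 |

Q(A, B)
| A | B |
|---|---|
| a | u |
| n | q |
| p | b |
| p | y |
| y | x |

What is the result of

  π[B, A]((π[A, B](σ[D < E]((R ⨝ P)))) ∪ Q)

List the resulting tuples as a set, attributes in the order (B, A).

Natural join on B: {(c, 14, n, 17), (c, 14, s, 21), (c, 14, x, 39), (c, 40, n, 17), (c, 40, s, 21), (c, 40, x, 39), (w, 34, a, 34), (w, 34, b, 28), (w, 36, a, 34), (w, 36, b, 28), (w, 5, a, 34), (w, 5, b, 28)}
Selection D < E: {(c, 40, n, 17), (c, 40, s, 21), (c, 40, x, 39), (w, 34, b, 28), (w, 36, a, 34), (w, 36, b, 28)}
π[A, B]: project onto (A, B) (1 duplicate(s) eliminated) → {(a, w), (b, w), (n, c), (s, c), (x, c)}
Taking the union: {(a, u), (a, w), (b, w), (n, c), (n, q), (p, b), (p, y), (s, c), (x, c), (y, x)}
π[B, A]: project onto (B, A) → {(b, p), (c, n), (c, s), (c, x), (q, n), (u, a), (w, a), (w, b), (x, y), (y, p)}

{(b, p), (c, n), (c, s), (c, x), (q, n), (u, a), (w, a), (w, b), (x, y), (y, p)}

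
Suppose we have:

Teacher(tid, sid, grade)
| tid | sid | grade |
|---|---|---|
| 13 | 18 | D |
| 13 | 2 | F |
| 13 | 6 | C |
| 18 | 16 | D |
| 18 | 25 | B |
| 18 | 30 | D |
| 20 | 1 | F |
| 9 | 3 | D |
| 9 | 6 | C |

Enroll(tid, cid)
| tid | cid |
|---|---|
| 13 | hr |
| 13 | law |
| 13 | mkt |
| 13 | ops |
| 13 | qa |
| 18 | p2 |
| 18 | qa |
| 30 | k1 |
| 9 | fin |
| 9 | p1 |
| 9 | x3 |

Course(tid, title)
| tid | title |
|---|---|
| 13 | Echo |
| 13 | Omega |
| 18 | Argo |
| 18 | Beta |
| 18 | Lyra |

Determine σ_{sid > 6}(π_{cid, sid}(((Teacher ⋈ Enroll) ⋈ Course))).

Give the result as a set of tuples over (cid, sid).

{(hr, 18), (law, 18), (mkt, 18), (ops, 18), (p2, 16), (p2, 25), (p2, 30), (qa, 16), (qa, 18), (qa, 25), (qa, 30)}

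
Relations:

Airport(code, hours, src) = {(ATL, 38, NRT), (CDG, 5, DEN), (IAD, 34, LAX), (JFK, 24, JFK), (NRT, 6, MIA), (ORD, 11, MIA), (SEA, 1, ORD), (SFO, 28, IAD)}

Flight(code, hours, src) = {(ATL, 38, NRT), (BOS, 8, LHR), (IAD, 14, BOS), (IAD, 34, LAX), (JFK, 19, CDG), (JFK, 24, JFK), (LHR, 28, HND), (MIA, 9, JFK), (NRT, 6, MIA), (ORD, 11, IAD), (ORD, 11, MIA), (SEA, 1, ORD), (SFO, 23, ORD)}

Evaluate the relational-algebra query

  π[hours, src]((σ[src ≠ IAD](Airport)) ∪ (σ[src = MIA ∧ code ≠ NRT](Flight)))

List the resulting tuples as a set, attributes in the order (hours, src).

σ[src ≠ IAD]: keep tuples satisfying src ≠ IAD → {(ATL, 38, NRT), (CDG, 5, DEN), (IAD, 34, LAX), (JFK, 24, JFK), (NRT, 6, MIA), (ORD, 11, MIA), (SEA, 1, ORD)}
σ[src = MIA ∧ code ≠ NRT]: keep tuples satisfying src = MIA ∧ code ≠ NRT → {(ORD, 11, MIA)}
Taking the union: {(ATL, 38, NRT), (CDG, 5, DEN), (IAD, 34, LAX), (JFK, 24, JFK), (NRT, 6, MIA), (ORD, 11, MIA), (SEA, 1, ORD)}
Projecting to hours, src: {(1, ORD), (11, MIA), (24, JFK), (34, LAX), (38, NRT), (5, DEN), (6, MIA)}

{(1, ORD), (11, MIA), (24, JFK), (34, LAX), (38, NRT), (5, DEN), (6, MIA)}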